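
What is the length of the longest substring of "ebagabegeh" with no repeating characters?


Input: "ebagabegeh"
Sliding window (track last position of each char):
  Position 0 ('e'): window [0,0] length 1 -- new best
  Position 1 ('b'): window [0,1] length 2 -- new best
  Position 2 ('a'): window [0,2] length 3 -- new best
  Position 3 ('g'): window [0,3] length 4 -- new best
  Position 4 ('a'): repeat (last at 2), move window start to 3
  Position 4 ('a'): window [3,4] length 2
  Position 5 ('b'): window [3,5] length 3
  Position 6 ('e'): window [3,6] length 4
  Position 7 ('g'): repeat (last at 3), move window start to 4
  Position 7 ('g'): window [4,7] length 4
  Position 8 ('e'): repeat (last at 6), move window start to 7
  Position 8 ('e'): window [7,8] length 2
  Position 9 ('h'): window [7,9] length 3
Longest substring with no repeats: "ebag" with length 4

4


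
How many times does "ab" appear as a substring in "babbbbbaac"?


Searching for "ab" in "babbbbbaac"
Scanning each position:
  Position 0: "ba" => no
  Position 1: "ab" => MATCH
  Position 2: "bb" => no
  Position 3: "bb" => no
  Position 4: "bb" => no
  Position 5: "bb" => no
  Position 6: "ba" => no
  Position 7: "aa" => no
  Position 8: "ac" => no
Total occurrences: 1

1


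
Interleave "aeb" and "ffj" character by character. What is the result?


Interleaving "aeb" and "ffj":
  Position 0: 'a' from first, 'f' from second => "af"
  Position 1: 'e' from first, 'f' from second => "ef"
  Position 2: 'b' from first, 'j' from second => "bj"
Result: afefbj

afefbj


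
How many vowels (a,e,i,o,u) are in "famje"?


Input: famje
Checking each character:
  'f' at position 0: consonant
  'a' at position 1: vowel (running total: 1)
  'm' at position 2: consonant
  'j' at position 3: consonant
  'e' at position 4: vowel (running total: 2)
Total vowels: 2

2


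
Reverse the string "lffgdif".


Input: lffgdif
Reading characters right to left:
  Position 6: 'f'
  Position 5: 'i'
  Position 4: 'd'
  Position 3: 'g'
  Position 2: 'f'
  Position 1: 'f'
  Position 0: 'l'
Reversed: fidgffl

fidgffl


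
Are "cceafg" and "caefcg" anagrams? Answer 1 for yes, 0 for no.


Strings: "cceafg", "caefcg"
Sorted first:  accefg
Sorted second: accefg
Sorted forms match => anagrams

1


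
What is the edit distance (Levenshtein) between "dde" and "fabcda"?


Computing edit distance: "dde" -> "fabcda"
DP table:
           f    a    b    c    d    a
      0    1    2    3    4    5    6
  d   1    1    2    3    4    4    5
  d   2    2    2    3    4    4    5
  e   3    3    3    3    4    5    5
Edit distance = dp[3][6] = 5

5


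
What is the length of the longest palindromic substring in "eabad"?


Input: "eabad"
Checking substrings for palindromes:
  [1:4] "aba" (len 3) => palindrome
Longest palindromic substring: "aba" with length 3

3


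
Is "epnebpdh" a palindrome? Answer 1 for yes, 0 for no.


Input: epnebpdh
Reversed: hdpbenpe
  Compare pos 0 ('e') with pos 7 ('h'): MISMATCH
  Compare pos 1 ('p') with pos 6 ('d'): MISMATCH
  Compare pos 2 ('n') with pos 5 ('p'): MISMATCH
  Compare pos 3 ('e') with pos 4 ('b'): MISMATCH
Result: not a palindrome

0


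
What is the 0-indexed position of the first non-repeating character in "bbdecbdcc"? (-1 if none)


Input: bbdecbdcc
Character frequencies:
  'b': 3
  'c': 3
  'd': 2
  'e': 1
Scanning left to right for freq == 1:
  Position 0 ('b'): freq=3, skip
  Position 1 ('b'): freq=3, skip
  Position 2 ('d'): freq=2, skip
  Position 3 ('e'): unique! => answer = 3

3


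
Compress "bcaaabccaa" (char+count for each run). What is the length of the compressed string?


Input: bcaaabccaa
Runs:
  'b' x 1 => "b1"
  'c' x 1 => "c1"
  'a' x 3 => "a3"
  'b' x 1 => "b1"
  'c' x 2 => "c2"
  'a' x 2 => "a2"
Compressed: "b1c1a3b1c2a2"
Compressed length: 12

12


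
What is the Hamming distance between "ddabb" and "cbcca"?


Comparing "ddabb" and "cbcca" position by position:
  Position 0: 'd' vs 'c' => differ
  Position 1: 'd' vs 'b' => differ
  Position 2: 'a' vs 'c' => differ
  Position 3: 'b' vs 'c' => differ
  Position 4: 'b' vs 'a' => differ
Total differences (Hamming distance): 5

5


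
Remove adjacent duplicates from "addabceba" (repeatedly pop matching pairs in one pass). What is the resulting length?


Input: addabceba
Stack-based adjacent duplicate removal:
  Read 'a': push. Stack: a
  Read 'd': push. Stack: ad
  Read 'd': matches stack top 'd' => pop. Stack: a
  Read 'a': matches stack top 'a' => pop. Stack: (empty)
  Read 'b': push. Stack: b
  Read 'c': push. Stack: bc
  Read 'e': push. Stack: bce
  Read 'b': push. Stack: bceb
  Read 'a': push. Stack: bceba
Final stack: "bceba" (length 5)

5


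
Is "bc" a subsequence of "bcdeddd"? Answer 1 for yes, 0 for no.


Check if "bc" is a subsequence of "bcdeddd"
Greedy scan:
  Position 0 ('b'): matches sub[0] = 'b'
  Position 1 ('c'): matches sub[1] = 'c'
  Position 2 ('d'): no match needed
  Position 3 ('e'): no match needed
  Position 4 ('d'): no match needed
  Position 5 ('d'): no match needed
  Position 6 ('d'): no match needed
All 2 characters matched => is a subsequence

1


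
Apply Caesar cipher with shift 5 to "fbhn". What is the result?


Caesar cipher: shift "fbhn" by 5
  'f' (pos 5) + 5 = pos 10 = 'k'
  'b' (pos 1) + 5 = pos 6 = 'g'
  'h' (pos 7) + 5 = pos 12 = 'm'
  'n' (pos 13) + 5 = pos 18 = 's'
Result: kgms

kgms


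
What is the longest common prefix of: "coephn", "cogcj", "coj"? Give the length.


Words: coephn, cogcj, coj
  Position 0: all 'c' => match
  Position 1: all 'o' => match
  Position 2: ('e', 'g', 'j') => mismatch, stop
LCP = "co" (length 2)

2


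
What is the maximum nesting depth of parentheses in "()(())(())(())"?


Input: "()(())(())(())"
Tracking depth:
  Position 0 '(': depth becomes 1
  Position 1 ')': depth becomes 0
  Position 2 '(': depth becomes 1
  Position 3 '(': depth becomes 2
  Position 4 ')': depth becomes 1
  Position 5 ')': depth becomes 0
  Position 6 '(': depth becomes 1
  Position 7 '(': depth becomes 2
  Position 8 ')': depth becomes 1
  Position 9 ')': depth becomes 0
  Position 10 '(': depth becomes 1
  Position 11 '(': depth becomes 2
  Position 12 ')': depth becomes 1
  Position 13 ')': depth becomes 0
Maximum depth reached: 2

2


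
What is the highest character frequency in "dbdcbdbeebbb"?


Input: dbdcbdbeebbb
Character counts:
  'b': 6
  'c': 1
  'd': 3
  'e': 2
Maximum frequency: 6

6


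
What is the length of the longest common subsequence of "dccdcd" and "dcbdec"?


LCS of "dccdcd" and "dcbdec"
DP table:
           d    c    b    d    e    c
      0    0    0    0    0    0    0
  d   0    1    1    1    1    1    1
  c   0    1    2    2    2    2    2
  c   0    1    2    2    2    2    3
  d   0    1    2    2    3    3    3
  c   0    1    2    2    3    3    4
  d   0    1    2    2    3    3    4
LCS length = dp[6][6] = 4

4


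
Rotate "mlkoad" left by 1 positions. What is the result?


Input: "mlkoad", rotate left by 1
First 1 characters: "m"
Remaining characters: "lkoad"
Concatenate remaining + first: "lkoad" + "m" = "lkoadm"

lkoadm


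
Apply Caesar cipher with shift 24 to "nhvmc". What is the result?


Caesar cipher: shift "nhvmc" by 24
  'n' (pos 13) + 24 = pos 11 = 'l'
  'h' (pos 7) + 24 = pos 5 = 'f'
  'v' (pos 21) + 24 = pos 19 = 't'
  'm' (pos 12) + 24 = pos 10 = 'k'
  'c' (pos 2) + 24 = pos 0 = 'a'
Result: lftka

lftka


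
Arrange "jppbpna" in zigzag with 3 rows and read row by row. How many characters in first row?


Zigzag "jppbpna" into 3 rows:
Placing characters:
  'j' => row 0
  'p' => row 1
  'p' => row 2
  'b' => row 1
  'p' => row 0
  'n' => row 1
  'a' => row 2
Rows:
  Row 0: "jp"
  Row 1: "pbn"
  Row 2: "pa"
First row length: 2

2


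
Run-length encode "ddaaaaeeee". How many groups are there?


Input: ddaaaaeeee
Scanning for consecutive runs:
  Group 1: 'd' x 2 (positions 0-1)
  Group 2: 'a' x 4 (positions 2-5)
  Group 3: 'e' x 4 (positions 6-9)
Total groups: 3

3


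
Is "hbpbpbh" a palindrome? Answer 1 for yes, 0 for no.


Input: hbpbpbh
Reversed: hbpbpbh
  Compare pos 0 ('h') with pos 6 ('h'): match
  Compare pos 1 ('b') with pos 5 ('b'): match
  Compare pos 2 ('p') with pos 4 ('p'): match
Result: palindrome

1


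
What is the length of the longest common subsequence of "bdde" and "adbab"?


LCS of "bdde" and "adbab"
DP table:
           a    d    b    a    b
      0    0    0    0    0    0
  b   0    0    0    1    1    1
  d   0    0    1    1    1    1
  d   0    0    1    1    1    1
  e   0    0    1    1    1    1
LCS length = dp[4][5] = 1

1


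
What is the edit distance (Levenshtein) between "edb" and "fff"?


Computing edit distance: "edb" -> "fff"
DP table:
           f    f    f
      0    1    2    3
  e   1    1    2    3
  d   2    2    2    3
  b   3    3    3    3
Edit distance = dp[3][3] = 3

3


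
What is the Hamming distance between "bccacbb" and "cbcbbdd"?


Comparing "bccacbb" and "cbcbbdd" position by position:
  Position 0: 'b' vs 'c' => differ
  Position 1: 'c' vs 'b' => differ
  Position 2: 'c' vs 'c' => same
  Position 3: 'a' vs 'b' => differ
  Position 4: 'c' vs 'b' => differ
  Position 5: 'b' vs 'd' => differ
  Position 6: 'b' vs 'd' => differ
Total differences (Hamming distance): 6

6


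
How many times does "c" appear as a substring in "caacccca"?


Searching for "c" in "caacccca"
Scanning each position:
  Position 0: "c" => MATCH
  Position 1: "a" => no
  Position 2: "a" => no
  Position 3: "c" => MATCH
  Position 4: "c" => MATCH
  Position 5: "c" => MATCH
  Position 6: "c" => MATCH
  Position 7: "a" => no
Total occurrences: 5

5


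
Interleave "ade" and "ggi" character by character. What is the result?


Interleaving "ade" and "ggi":
  Position 0: 'a' from first, 'g' from second => "ag"
  Position 1: 'd' from first, 'g' from second => "dg"
  Position 2: 'e' from first, 'i' from second => "ei"
Result: agdgei

agdgei


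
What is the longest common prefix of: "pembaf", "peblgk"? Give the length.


Words: pembaf, peblgk
  Position 0: all 'p' => match
  Position 1: all 'e' => match
  Position 2: ('m', 'b') => mismatch, stop
LCP = "pe" (length 2)

2


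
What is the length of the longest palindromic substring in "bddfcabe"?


Input: "bddfcabe"
Checking substrings for palindromes:
  [1:3] "dd" (len 2) => palindrome
Longest palindromic substring: "dd" with length 2

2


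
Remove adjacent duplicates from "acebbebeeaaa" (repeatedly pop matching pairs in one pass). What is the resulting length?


Input: acebbebeeaaa
Stack-based adjacent duplicate removal:
  Read 'a': push. Stack: a
  Read 'c': push. Stack: ac
  Read 'e': push. Stack: ace
  Read 'b': push. Stack: aceb
  Read 'b': matches stack top 'b' => pop. Stack: ace
  Read 'e': matches stack top 'e' => pop. Stack: ac
  Read 'b': push. Stack: acb
  Read 'e': push. Stack: acbe
  Read 'e': matches stack top 'e' => pop. Stack: acb
  Read 'a': push. Stack: acba
  Read 'a': matches stack top 'a' => pop. Stack: acb
  Read 'a': push. Stack: acba
Final stack: "acba" (length 4)

4


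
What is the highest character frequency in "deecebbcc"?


Input: deecebbcc
Character counts:
  'b': 2
  'c': 3
  'd': 1
  'e': 3
Maximum frequency: 3

3


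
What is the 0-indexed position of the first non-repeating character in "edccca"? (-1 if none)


Input: edccca
Character frequencies:
  'a': 1
  'c': 3
  'd': 1
  'e': 1
Scanning left to right for freq == 1:
  Position 0 ('e'): unique! => answer = 0

0


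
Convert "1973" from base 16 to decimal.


Input: "1973" in base 16
Positional expansion:
  Digit '1' (value 1) x 16^3 = 4096
  Digit '9' (value 9) x 16^2 = 2304
  Digit '7' (value 7) x 16^1 = 112
  Digit '3' (value 3) x 16^0 = 3
Sum = 6515

6515


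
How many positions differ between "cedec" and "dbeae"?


Comparing "cedec" and "dbeae" position by position:
  Position 0: 'c' vs 'd' => DIFFER
  Position 1: 'e' vs 'b' => DIFFER
  Position 2: 'd' vs 'e' => DIFFER
  Position 3: 'e' vs 'a' => DIFFER
  Position 4: 'c' vs 'e' => DIFFER
Positions that differ: 5

5


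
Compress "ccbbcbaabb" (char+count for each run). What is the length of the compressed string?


Input: ccbbcbaabb
Runs:
  'c' x 2 => "c2"
  'b' x 2 => "b2"
  'c' x 1 => "c1"
  'b' x 1 => "b1"
  'a' x 2 => "a2"
  'b' x 2 => "b2"
Compressed: "c2b2c1b1a2b2"
Compressed length: 12

12


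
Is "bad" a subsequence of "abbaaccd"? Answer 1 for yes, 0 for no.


Check if "bad" is a subsequence of "abbaaccd"
Greedy scan:
  Position 0 ('a'): no match needed
  Position 1 ('b'): matches sub[0] = 'b'
  Position 2 ('b'): no match needed
  Position 3 ('a'): matches sub[1] = 'a'
  Position 4 ('a'): no match needed
  Position 5 ('c'): no match needed
  Position 6 ('c'): no match needed
  Position 7 ('d'): matches sub[2] = 'd'
All 3 characters matched => is a subsequence

1


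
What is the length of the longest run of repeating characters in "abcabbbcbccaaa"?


Input: "abcabbbcbccaaa"
Scanning for longest run:
  Position 1 ('b'): new char, reset run to 1
  Position 2 ('c'): new char, reset run to 1
  Position 3 ('a'): new char, reset run to 1
  Position 4 ('b'): new char, reset run to 1
  Position 5 ('b'): continues run of 'b', length=2
  Position 6 ('b'): continues run of 'b', length=3
  Position 7 ('c'): new char, reset run to 1
  Position 8 ('b'): new char, reset run to 1
  Position 9 ('c'): new char, reset run to 1
  Position 10 ('c'): continues run of 'c', length=2
  Position 11 ('a'): new char, reset run to 1
  Position 12 ('a'): continues run of 'a', length=2
  Position 13 ('a'): continues run of 'a', length=3
Longest run: 'b' with length 3

3


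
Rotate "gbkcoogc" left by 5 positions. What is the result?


Input: "gbkcoogc", rotate left by 5
First 5 characters: "gbkco"
Remaining characters: "ogc"
Concatenate remaining + first: "ogc" + "gbkco" = "ogcgbkco"

ogcgbkco


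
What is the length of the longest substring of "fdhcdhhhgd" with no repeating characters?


Input: "fdhcdhhhgd"
Sliding window (track last position of each char):
  Position 0 ('f'): window [0,0] length 1 -- new best
  Position 1 ('d'): window [0,1] length 2 -- new best
  Position 2 ('h'): window [0,2] length 3 -- new best
  Position 3 ('c'): window [0,3] length 4 -- new best
  Position 4 ('d'): repeat (last at 1), move window start to 2
  Position 4 ('d'): window [2,4] length 3
  Position 5 ('h'): repeat (last at 2), move window start to 3
  Position 5 ('h'): window [3,5] length 3
  Position 6 ('h'): repeat (last at 5), move window start to 6
  Position 6 ('h'): window [6,6] length 1
  Position 7 ('h'): repeat (last at 6), move window start to 7
  Position 7 ('h'): window [7,7] length 1
  Position 8 ('g'): window [7,8] length 2
  Position 9 ('d'): window [7,9] length 3
Longest substring with no repeats: "fdhc" with length 4

4


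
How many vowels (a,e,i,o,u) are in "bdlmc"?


Input: bdlmc
Checking each character:
  'b' at position 0: consonant
  'd' at position 1: consonant
  'l' at position 2: consonant
  'm' at position 3: consonant
  'c' at position 4: consonant
Total vowels: 0

0


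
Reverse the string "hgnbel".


Input: hgnbel
Reading characters right to left:
  Position 5: 'l'
  Position 4: 'e'
  Position 3: 'b'
  Position 2: 'n'
  Position 1: 'g'
  Position 0: 'h'
Reversed: lebngh

lebngh


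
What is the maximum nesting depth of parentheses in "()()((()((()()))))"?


Input: "()()((()((()()))))"
Tracking depth:
  Position 0 '(': depth becomes 1
  Position 1 ')': depth becomes 0
  Position 2 '(': depth becomes 1
  Position 3 ')': depth becomes 0
  Position 4 '(': depth becomes 1
  Position 5 '(': depth becomes 2
  Position 6 '(': depth becomes 3
  Position 7 ')': depth becomes 2
  Position 8 '(': depth becomes 3
  Position 9 '(': depth becomes 4
  Position 10 '(': depth becomes 5
  Position 11 ')': depth becomes 4
  Position 12 '(': depth becomes 5
  Position 13 ')': depth becomes 4
  Position 14 ')': depth becomes 3
  Position 15 ')': depth becomes 2
  Position 16 ')': depth becomes 1
  Position 17 ')': depth becomes 0
Maximum depth reached: 5

5


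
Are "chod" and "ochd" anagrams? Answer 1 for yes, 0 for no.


Strings: "chod", "ochd"
Sorted first:  cdho
Sorted second: cdho
Sorted forms match => anagrams

1


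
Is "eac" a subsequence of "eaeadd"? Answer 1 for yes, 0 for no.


Check if "eac" is a subsequence of "eaeadd"
Greedy scan:
  Position 0 ('e'): matches sub[0] = 'e'
  Position 1 ('a'): matches sub[1] = 'a'
  Position 2 ('e'): no match needed
  Position 3 ('a'): no match needed
  Position 4 ('d'): no match needed
  Position 5 ('d'): no match needed
Only matched 2/3 characters => not a subsequence

0


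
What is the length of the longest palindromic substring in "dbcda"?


Input: "dbcda"
Checking substrings for palindromes:
  No multi-char palindromic substrings found
Longest palindromic substring: "d" with length 1

1


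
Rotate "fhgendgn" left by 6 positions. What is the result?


Input: "fhgendgn", rotate left by 6
First 6 characters: "fhgend"
Remaining characters: "gn"
Concatenate remaining + first: "gn" + "fhgend" = "gnfhgend"

gnfhgend


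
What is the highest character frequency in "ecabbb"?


Input: ecabbb
Character counts:
  'a': 1
  'b': 3
  'c': 1
  'e': 1
Maximum frequency: 3

3


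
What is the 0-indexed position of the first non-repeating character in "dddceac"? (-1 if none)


Input: dddceac
Character frequencies:
  'a': 1
  'c': 2
  'd': 3
  'e': 1
Scanning left to right for freq == 1:
  Position 0 ('d'): freq=3, skip
  Position 1 ('d'): freq=3, skip
  Position 2 ('d'): freq=3, skip
  Position 3 ('c'): freq=2, skip
  Position 4 ('e'): unique! => answer = 4

4


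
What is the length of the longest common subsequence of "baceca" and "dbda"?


LCS of "baceca" and "dbda"
DP table:
           d    b    d    a
      0    0    0    0    0
  b   0    0    1    1    1
  a   0    0    1    1    2
  c   0    0    1    1    2
  e   0    0    1    1    2
  c   0    0    1    1    2
  a   0    0    1    1    2
LCS length = dp[6][4] = 2

2


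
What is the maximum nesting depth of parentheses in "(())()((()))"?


Input: "(())()((()))"
Tracking depth:
  Position 0 '(': depth becomes 1
  Position 1 '(': depth becomes 2
  Position 2 ')': depth becomes 1
  Position 3 ')': depth becomes 0
  Position 4 '(': depth becomes 1
  Position 5 ')': depth becomes 0
  Position 6 '(': depth becomes 1
  Position 7 '(': depth becomes 2
  Position 8 '(': depth becomes 3
  Position 9 ')': depth becomes 2
  Position 10 ')': depth becomes 1
  Position 11 ')': depth becomes 0
Maximum depth reached: 3

3


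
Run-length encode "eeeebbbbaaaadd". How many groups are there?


Input: eeeebbbbaaaadd
Scanning for consecutive runs:
  Group 1: 'e' x 4 (positions 0-3)
  Group 2: 'b' x 4 (positions 4-7)
  Group 3: 'a' x 4 (positions 8-11)
  Group 4: 'd' x 2 (positions 12-13)
Total groups: 4

4


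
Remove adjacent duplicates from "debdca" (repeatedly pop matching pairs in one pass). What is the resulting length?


Input: debdca
Stack-based adjacent duplicate removal:
  Read 'd': push. Stack: d
  Read 'e': push. Stack: de
  Read 'b': push. Stack: deb
  Read 'd': push. Stack: debd
  Read 'c': push. Stack: debdc
  Read 'a': push. Stack: debdca
Final stack: "debdca" (length 6)

6


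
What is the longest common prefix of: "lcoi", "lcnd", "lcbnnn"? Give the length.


Words: lcoi, lcnd, lcbnnn
  Position 0: all 'l' => match
  Position 1: all 'c' => match
  Position 2: ('o', 'n', 'b') => mismatch, stop
LCP = "lc" (length 2)

2


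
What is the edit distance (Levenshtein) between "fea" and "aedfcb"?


Computing edit distance: "fea" -> "aedfcb"
DP table:
           a    e    d    f    c    b
      0    1    2    3    4    5    6
  f   1    1    2    3    3    4    5
  e   2    2    1    2    3    4    5
  a   3    2    2    2    3    4    5
Edit distance = dp[3][6] = 5

5


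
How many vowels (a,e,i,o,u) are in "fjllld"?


Input: fjllld
Checking each character:
  'f' at position 0: consonant
  'j' at position 1: consonant
  'l' at position 2: consonant
  'l' at position 3: consonant
  'l' at position 4: consonant
  'd' at position 5: consonant
Total vowels: 0

0


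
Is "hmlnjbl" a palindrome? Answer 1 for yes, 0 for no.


Input: hmlnjbl
Reversed: lbjnlmh
  Compare pos 0 ('h') with pos 6 ('l'): MISMATCH
  Compare pos 1 ('m') with pos 5 ('b'): MISMATCH
  Compare pos 2 ('l') with pos 4 ('j'): MISMATCH
Result: not a palindrome

0


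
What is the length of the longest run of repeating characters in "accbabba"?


Input: "accbabba"
Scanning for longest run:
  Position 1 ('c'): new char, reset run to 1
  Position 2 ('c'): continues run of 'c', length=2
  Position 3 ('b'): new char, reset run to 1
  Position 4 ('a'): new char, reset run to 1
  Position 5 ('b'): new char, reset run to 1
  Position 6 ('b'): continues run of 'b', length=2
  Position 7 ('a'): new char, reset run to 1
Longest run: 'c' with length 2

2


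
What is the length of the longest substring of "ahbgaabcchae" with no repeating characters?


Input: "ahbgaabcchae"
Sliding window (track last position of each char):
  Position 0 ('a'): window [0,0] length 1 -- new best
  Position 1 ('h'): window [0,1] length 2 -- new best
  Position 2 ('b'): window [0,2] length 3 -- new best
  Position 3 ('g'): window [0,3] length 4 -- new best
  Position 4 ('a'): repeat (last at 0), move window start to 1
  Position 4 ('a'): window [1,4] length 4
  Position 5 ('a'): repeat (last at 4), move window start to 5
  Position 5 ('a'): window [5,5] length 1
  Position 6 ('b'): window [5,6] length 2
  Position 7 ('c'): window [5,7] length 3
  Position 8 ('c'): repeat (last at 7), move window start to 8
  Position 8 ('c'): window [8,8] length 1
  Position 9 ('h'): window [8,9] length 2
  Position 10 ('a'): window [8,10] length 3
  Position 11 ('e'): window [8,11] length 4
Longest substring with no repeats: "ahbg" with length 4

4


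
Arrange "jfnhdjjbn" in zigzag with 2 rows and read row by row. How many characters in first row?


Zigzag "jfnhdjjbn" into 2 rows:
Placing characters:
  'j' => row 0
  'f' => row 1
  'n' => row 0
  'h' => row 1
  'd' => row 0
  'j' => row 1
  'j' => row 0
  'b' => row 1
  'n' => row 0
Rows:
  Row 0: "jndjn"
  Row 1: "fhjb"
First row length: 5

5


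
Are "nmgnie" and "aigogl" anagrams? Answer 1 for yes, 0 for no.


Strings: "nmgnie", "aigogl"
Sorted first:  egimnn
Sorted second: aggilo
Differ at position 0: 'e' vs 'a' => not anagrams

0


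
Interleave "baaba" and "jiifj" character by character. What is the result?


Interleaving "baaba" and "jiifj":
  Position 0: 'b' from first, 'j' from second => "bj"
  Position 1: 'a' from first, 'i' from second => "ai"
  Position 2: 'a' from first, 'i' from second => "ai"
  Position 3: 'b' from first, 'f' from second => "bf"
  Position 4: 'a' from first, 'j' from second => "aj"
Result: bjaiaibfaj

bjaiaibfaj


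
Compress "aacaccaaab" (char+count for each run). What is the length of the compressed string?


Input: aacaccaaab
Runs:
  'a' x 2 => "a2"
  'c' x 1 => "c1"
  'a' x 1 => "a1"
  'c' x 2 => "c2"
  'a' x 3 => "a3"
  'b' x 1 => "b1"
Compressed: "a2c1a1c2a3b1"
Compressed length: 12

12


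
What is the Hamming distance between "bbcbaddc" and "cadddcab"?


Comparing "bbcbaddc" and "cadddcab" position by position:
  Position 0: 'b' vs 'c' => differ
  Position 1: 'b' vs 'a' => differ
  Position 2: 'c' vs 'd' => differ
  Position 3: 'b' vs 'd' => differ
  Position 4: 'a' vs 'd' => differ
  Position 5: 'd' vs 'c' => differ
  Position 6: 'd' vs 'a' => differ
  Position 7: 'c' vs 'b' => differ
Total differences (Hamming distance): 8

8


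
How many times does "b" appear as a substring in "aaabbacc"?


Searching for "b" in "aaabbacc"
Scanning each position:
  Position 0: "a" => no
  Position 1: "a" => no
  Position 2: "a" => no
  Position 3: "b" => MATCH
  Position 4: "b" => MATCH
  Position 5: "a" => no
  Position 6: "c" => no
  Position 7: "c" => no
Total occurrences: 2

2


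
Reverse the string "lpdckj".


Input: lpdckj
Reading characters right to left:
  Position 5: 'j'
  Position 4: 'k'
  Position 3: 'c'
  Position 2: 'd'
  Position 1: 'p'
  Position 0: 'l'
Reversed: jkcdpl

jkcdpl


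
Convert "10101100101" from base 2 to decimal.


Input: "10101100101" in base 2
Positional expansion:
  Digit '1' (value 1) x 2^10 = 1024
  Digit '0' (value 0) x 2^9 = 0
  Digit '1' (value 1) x 2^8 = 256
  Digit '0' (value 0) x 2^7 = 0
  Digit '1' (value 1) x 2^6 = 64
  Digit '1' (value 1) x 2^5 = 32
  Digit '0' (value 0) x 2^4 = 0
  Digit '0' (value 0) x 2^3 = 0
  Digit '1' (value 1) x 2^2 = 4
  Digit '0' (value 0) x 2^1 = 0
  Digit '1' (value 1) x 2^0 = 1
Sum = 1381

1381


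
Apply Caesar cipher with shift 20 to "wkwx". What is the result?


Caesar cipher: shift "wkwx" by 20
  'w' (pos 22) + 20 = pos 16 = 'q'
  'k' (pos 10) + 20 = pos 4 = 'e'
  'w' (pos 22) + 20 = pos 16 = 'q'
  'x' (pos 23) + 20 = pos 17 = 'r'
Result: qeqr

qeqr


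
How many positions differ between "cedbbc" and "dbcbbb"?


Comparing "cedbbc" and "dbcbbb" position by position:
  Position 0: 'c' vs 'd' => DIFFER
  Position 1: 'e' vs 'b' => DIFFER
  Position 2: 'd' vs 'c' => DIFFER
  Position 3: 'b' vs 'b' => same
  Position 4: 'b' vs 'b' => same
  Position 5: 'c' vs 'b' => DIFFER
Positions that differ: 4

4


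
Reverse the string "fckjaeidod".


Input: fckjaeidod
Reading characters right to left:
  Position 9: 'd'
  Position 8: 'o'
  Position 7: 'd'
  Position 6: 'i'
  Position 5: 'e'
  Position 4: 'a'
  Position 3: 'j'
  Position 2: 'k'
  Position 1: 'c'
  Position 0: 'f'
Reversed: dodieajkcf

dodieajkcf


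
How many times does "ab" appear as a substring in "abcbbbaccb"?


Searching for "ab" in "abcbbbaccb"
Scanning each position:
  Position 0: "ab" => MATCH
  Position 1: "bc" => no
  Position 2: "cb" => no
  Position 3: "bb" => no
  Position 4: "bb" => no
  Position 5: "ba" => no
  Position 6: "ac" => no
  Position 7: "cc" => no
  Position 8: "cb" => no
Total occurrences: 1

1


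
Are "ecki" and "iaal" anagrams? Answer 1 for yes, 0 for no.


Strings: "ecki", "iaal"
Sorted first:  ceik
Sorted second: aail
Differ at position 0: 'c' vs 'a' => not anagrams

0


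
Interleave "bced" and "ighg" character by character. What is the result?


Interleaving "bced" and "ighg":
  Position 0: 'b' from first, 'i' from second => "bi"
  Position 1: 'c' from first, 'g' from second => "cg"
  Position 2: 'e' from first, 'h' from second => "eh"
  Position 3: 'd' from first, 'g' from second => "dg"
Result: bicgehdg

bicgehdg


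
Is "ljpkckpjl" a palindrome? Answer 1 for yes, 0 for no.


Input: ljpkckpjl
Reversed: ljpkckpjl
  Compare pos 0 ('l') with pos 8 ('l'): match
  Compare pos 1 ('j') with pos 7 ('j'): match
  Compare pos 2 ('p') with pos 6 ('p'): match
  Compare pos 3 ('k') with pos 5 ('k'): match
Result: palindrome

1


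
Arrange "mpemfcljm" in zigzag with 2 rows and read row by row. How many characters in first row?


Zigzag "mpemfcljm" into 2 rows:
Placing characters:
  'm' => row 0
  'p' => row 1
  'e' => row 0
  'm' => row 1
  'f' => row 0
  'c' => row 1
  'l' => row 0
  'j' => row 1
  'm' => row 0
Rows:
  Row 0: "meflm"
  Row 1: "pmcj"
First row length: 5

5


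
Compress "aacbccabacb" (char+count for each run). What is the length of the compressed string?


Input: aacbccabacb
Runs:
  'a' x 2 => "a2"
  'c' x 1 => "c1"
  'b' x 1 => "b1"
  'c' x 2 => "c2"
  'a' x 1 => "a1"
  'b' x 1 => "b1"
  'a' x 1 => "a1"
  'c' x 1 => "c1"
  'b' x 1 => "b1"
Compressed: "a2c1b1c2a1b1a1c1b1"
Compressed length: 18

18


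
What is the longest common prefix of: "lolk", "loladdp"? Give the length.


Words: lolk, loladdp
  Position 0: all 'l' => match
  Position 1: all 'o' => match
  Position 2: all 'l' => match
  Position 3: ('k', 'a') => mismatch, stop
LCP = "lol" (length 3)

3


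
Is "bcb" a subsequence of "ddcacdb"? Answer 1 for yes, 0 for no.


Check if "bcb" is a subsequence of "ddcacdb"
Greedy scan:
  Position 0 ('d'): no match needed
  Position 1 ('d'): no match needed
  Position 2 ('c'): no match needed
  Position 3 ('a'): no match needed
  Position 4 ('c'): no match needed
  Position 5 ('d'): no match needed
  Position 6 ('b'): matches sub[0] = 'b'
Only matched 1/3 characters => not a subsequence

0


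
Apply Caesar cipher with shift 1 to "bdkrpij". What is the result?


Caesar cipher: shift "bdkrpij" by 1
  'b' (pos 1) + 1 = pos 2 = 'c'
  'd' (pos 3) + 1 = pos 4 = 'e'
  'k' (pos 10) + 1 = pos 11 = 'l'
  'r' (pos 17) + 1 = pos 18 = 's'
  'p' (pos 15) + 1 = pos 16 = 'q'
  'i' (pos 8) + 1 = pos 9 = 'j'
  'j' (pos 9) + 1 = pos 10 = 'k'
Result: celsqjk

celsqjk


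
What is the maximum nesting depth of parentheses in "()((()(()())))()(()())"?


Input: "()((()(()())))()(()())"
Tracking depth:
  Position 0 '(': depth becomes 1
  Position 1 ')': depth becomes 0
  Position 2 '(': depth becomes 1
  Position 3 '(': depth becomes 2
  Position 4 '(': depth becomes 3
  Position 5 ')': depth becomes 2
  Position 6 '(': depth becomes 3
  Position 7 '(': depth becomes 4
  Position 8 ')': depth becomes 3
  Position 9 '(': depth becomes 4
  Position 10 ')': depth becomes 3
  Position 11 ')': depth becomes 2
  Position 12 ')': depth becomes 1
  Position 13 ')': depth becomes 0
  Position 14 '(': depth becomes 1
  Position 15 ')': depth becomes 0
  Position 16 '(': depth becomes 1
  Position 17 '(': depth becomes 2
  Position 18 ')': depth becomes 1
  Position 19 '(': depth becomes 2
  Position 20 ')': depth becomes 1
  Position 21 ')': depth becomes 0
Maximum depth reached: 4

4


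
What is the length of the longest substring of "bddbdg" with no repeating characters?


Input: "bddbdg"
Sliding window (track last position of each char):
  Position 0 ('b'): window [0,0] length 1 -- new best
  Position 1 ('d'): window [0,1] length 2 -- new best
  Position 2 ('d'): repeat (last at 1), move window start to 2
  Position 2 ('d'): window [2,2] length 1
  Position 3 ('b'): window [2,3] length 2
  Position 4 ('d'): repeat (last at 2), move window start to 3
  Position 4 ('d'): window [3,4] length 2
  Position 5 ('g'): window [3,5] length 3 -- new best
Longest substring with no repeats: "bdg" with length 3

3


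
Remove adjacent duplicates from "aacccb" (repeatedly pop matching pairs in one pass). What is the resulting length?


Input: aacccb
Stack-based adjacent duplicate removal:
  Read 'a': push. Stack: a
  Read 'a': matches stack top 'a' => pop. Stack: (empty)
  Read 'c': push. Stack: c
  Read 'c': matches stack top 'c' => pop. Stack: (empty)
  Read 'c': push. Stack: c
  Read 'b': push. Stack: cb
Final stack: "cb" (length 2)

2


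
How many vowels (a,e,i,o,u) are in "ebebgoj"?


Input: ebebgoj
Checking each character:
  'e' at position 0: vowel (running total: 1)
  'b' at position 1: consonant
  'e' at position 2: vowel (running total: 2)
  'b' at position 3: consonant
  'g' at position 4: consonant
  'o' at position 5: vowel (running total: 3)
  'j' at position 6: consonant
Total vowels: 3

3


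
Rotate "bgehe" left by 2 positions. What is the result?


Input: "bgehe", rotate left by 2
First 2 characters: "bg"
Remaining characters: "ehe"
Concatenate remaining + first: "ehe" + "bg" = "ehebg"

ehebg


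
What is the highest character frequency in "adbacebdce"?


Input: adbacebdce
Character counts:
  'a': 2
  'b': 2
  'c': 2
  'd': 2
  'e': 2
Maximum frequency: 2

2


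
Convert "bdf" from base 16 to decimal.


Input: "bdf" in base 16
Positional expansion:
  Digit 'b' (value 11) x 16^2 = 2816
  Digit 'd' (value 13) x 16^1 = 208
  Digit 'f' (value 15) x 16^0 = 15
Sum = 3039

3039


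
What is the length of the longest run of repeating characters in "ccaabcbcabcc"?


Input: "ccaabcbcabcc"
Scanning for longest run:
  Position 1 ('c'): continues run of 'c', length=2
  Position 2 ('a'): new char, reset run to 1
  Position 3 ('a'): continues run of 'a', length=2
  Position 4 ('b'): new char, reset run to 1
  Position 5 ('c'): new char, reset run to 1
  Position 6 ('b'): new char, reset run to 1
  Position 7 ('c'): new char, reset run to 1
  Position 8 ('a'): new char, reset run to 1
  Position 9 ('b'): new char, reset run to 1
  Position 10 ('c'): new char, reset run to 1
  Position 11 ('c'): continues run of 'c', length=2
Longest run: 'c' with length 2

2


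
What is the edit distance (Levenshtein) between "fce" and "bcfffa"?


Computing edit distance: "fce" -> "bcfffa"
DP table:
           b    c    f    f    f    a
      0    1    2    3    4    5    6
  f   1    1    2    2    3    4    5
  c   2    2    1    2    3    4    5
  e   3    3    2    2    3    4    5
Edit distance = dp[3][6] = 5

5


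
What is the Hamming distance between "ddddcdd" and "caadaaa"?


Comparing "ddddcdd" and "caadaaa" position by position:
  Position 0: 'd' vs 'c' => differ
  Position 1: 'd' vs 'a' => differ
  Position 2: 'd' vs 'a' => differ
  Position 3: 'd' vs 'd' => same
  Position 4: 'c' vs 'a' => differ
  Position 5: 'd' vs 'a' => differ
  Position 6: 'd' vs 'a' => differ
Total differences (Hamming distance): 6

6


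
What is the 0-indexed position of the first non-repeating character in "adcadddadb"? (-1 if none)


Input: adcadddadb
Character frequencies:
  'a': 3
  'b': 1
  'c': 1
  'd': 5
Scanning left to right for freq == 1:
  Position 0 ('a'): freq=3, skip
  Position 1 ('d'): freq=5, skip
  Position 2 ('c'): unique! => answer = 2

2


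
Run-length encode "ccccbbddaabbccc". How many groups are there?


Input: ccccbbddaabbccc
Scanning for consecutive runs:
  Group 1: 'c' x 4 (positions 0-3)
  Group 2: 'b' x 2 (positions 4-5)
  Group 3: 'd' x 2 (positions 6-7)
  Group 4: 'a' x 2 (positions 8-9)
  Group 5: 'b' x 2 (positions 10-11)
  Group 6: 'c' x 3 (positions 12-14)
Total groups: 6

6


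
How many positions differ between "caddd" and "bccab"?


Comparing "caddd" and "bccab" position by position:
  Position 0: 'c' vs 'b' => DIFFER
  Position 1: 'a' vs 'c' => DIFFER
  Position 2: 'd' vs 'c' => DIFFER
  Position 3: 'd' vs 'a' => DIFFER
  Position 4: 'd' vs 'b' => DIFFER
Positions that differ: 5

5


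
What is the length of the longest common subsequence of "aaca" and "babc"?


LCS of "aaca" and "babc"
DP table:
           b    a    b    c
      0    0    0    0    0
  a   0    0    1    1    1
  a   0    0    1    1    1
  c   0    0    1    1    2
  a   0    0    1    1    2
LCS length = dp[4][4] = 2

2


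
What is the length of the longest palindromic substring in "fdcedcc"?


Input: "fdcedcc"
Checking substrings for palindromes:
  [5:7] "cc" (len 2) => palindrome
Longest palindromic substring: "cc" with length 2

2


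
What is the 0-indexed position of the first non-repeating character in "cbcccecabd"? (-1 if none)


Input: cbcccecabd
Character frequencies:
  'a': 1
  'b': 2
  'c': 5
  'd': 1
  'e': 1
Scanning left to right for freq == 1:
  Position 0 ('c'): freq=5, skip
  Position 1 ('b'): freq=2, skip
  Position 2 ('c'): freq=5, skip
  Position 3 ('c'): freq=5, skip
  Position 4 ('c'): freq=5, skip
  Position 5 ('e'): unique! => answer = 5

5


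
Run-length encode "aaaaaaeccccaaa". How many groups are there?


Input: aaaaaaeccccaaa
Scanning for consecutive runs:
  Group 1: 'a' x 6 (positions 0-5)
  Group 2: 'e' x 1 (positions 6-6)
  Group 3: 'c' x 4 (positions 7-10)
  Group 4: 'a' x 3 (positions 11-13)
Total groups: 4

4


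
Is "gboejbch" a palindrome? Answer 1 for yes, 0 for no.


Input: gboejbch
Reversed: hcbjeobg
  Compare pos 0 ('g') with pos 7 ('h'): MISMATCH
  Compare pos 1 ('b') with pos 6 ('c'): MISMATCH
  Compare pos 2 ('o') with pos 5 ('b'): MISMATCH
  Compare pos 3 ('e') with pos 4 ('j'): MISMATCH
Result: not a palindrome

0


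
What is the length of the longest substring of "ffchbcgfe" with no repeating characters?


Input: "ffchbcgfe"
Sliding window (track last position of each char):
  Position 0 ('f'): window [0,0] length 1 -- new best
  Position 1 ('f'): repeat (last at 0), move window start to 1
  Position 1 ('f'): window [1,1] length 1
  Position 2 ('c'): window [1,2] length 2 -- new best
  Position 3 ('h'): window [1,3] length 3 -- new best
  Position 4 ('b'): window [1,4] length 4 -- new best
  Position 5 ('c'): repeat (last at 2), move window start to 3
  Position 5 ('c'): window [3,5] length 3
  Position 6 ('g'): window [3,6] length 4
  Position 7 ('f'): window [3,7] length 5 -- new best
  Position 8 ('e'): window [3,8] length 6 -- new best
Longest substring with no repeats: "hbcgfe" with length 6

6


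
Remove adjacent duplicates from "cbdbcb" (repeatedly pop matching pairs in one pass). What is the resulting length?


Input: cbdbcb
Stack-based adjacent duplicate removal:
  Read 'c': push. Stack: c
  Read 'b': push. Stack: cb
  Read 'd': push. Stack: cbd
  Read 'b': push. Stack: cbdb
  Read 'c': push. Stack: cbdbc
  Read 'b': push. Stack: cbdbcb
Final stack: "cbdbcb" (length 6)

6


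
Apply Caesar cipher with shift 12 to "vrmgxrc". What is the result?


Caesar cipher: shift "vrmgxrc" by 12
  'v' (pos 21) + 12 = pos 7 = 'h'
  'r' (pos 17) + 12 = pos 3 = 'd'
  'm' (pos 12) + 12 = pos 24 = 'y'
  'g' (pos 6) + 12 = pos 18 = 's'
  'x' (pos 23) + 12 = pos 9 = 'j'
  'r' (pos 17) + 12 = pos 3 = 'd'
  'c' (pos 2) + 12 = pos 14 = 'o'
Result: hdysjdo

hdysjdo


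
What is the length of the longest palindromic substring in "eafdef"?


Input: "eafdef"
Checking substrings for palindromes:
  No multi-char palindromic substrings found
Longest palindromic substring: "e" with length 1

1


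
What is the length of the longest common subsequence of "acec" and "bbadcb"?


LCS of "acec" and "bbadcb"
DP table:
           b    b    a    d    c    b
      0    0    0    0    0    0    0
  a   0    0    0    1    1    1    1
  c   0    0    0    1    1    2    2
  e   0    0    0    1    1    2    2
  c   0    0    0    1    1    2    2
LCS length = dp[4][6] = 2

2


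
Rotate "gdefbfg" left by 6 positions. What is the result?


Input: "gdefbfg", rotate left by 6
First 6 characters: "gdefbf"
Remaining characters: "g"
Concatenate remaining + first: "g" + "gdefbf" = "ggdefbf"

ggdefbf


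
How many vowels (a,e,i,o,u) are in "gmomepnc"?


Input: gmomepnc
Checking each character:
  'g' at position 0: consonant
  'm' at position 1: consonant
  'o' at position 2: vowel (running total: 1)
  'm' at position 3: consonant
  'e' at position 4: vowel (running total: 2)
  'p' at position 5: consonant
  'n' at position 6: consonant
  'c' at position 7: consonant
Total vowels: 2

2


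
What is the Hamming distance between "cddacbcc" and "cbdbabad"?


Comparing "cddacbcc" and "cbdbabad" position by position:
  Position 0: 'c' vs 'c' => same
  Position 1: 'd' vs 'b' => differ
  Position 2: 'd' vs 'd' => same
  Position 3: 'a' vs 'b' => differ
  Position 4: 'c' vs 'a' => differ
  Position 5: 'b' vs 'b' => same
  Position 6: 'c' vs 'a' => differ
  Position 7: 'c' vs 'd' => differ
Total differences (Hamming distance): 5

5


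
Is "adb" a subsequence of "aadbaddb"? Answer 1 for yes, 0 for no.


Check if "adb" is a subsequence of "aadbaddb"
Greedy scan:
  Position 0 ('a'): matches sub[0] = 'a'
  Position 1 ('a'): no match needed
  Position 2 ('d'): matches sub[1] = 'd'
  Position 3 ('b'): matches sub[2] = 'b'
  Position 4 ('a'): no match needed
  Position 5 ('d'): no match needed
  Position 6 ('d'): no match needed
  Position 7 ('b'): no match needed
All 3 characters matched => is a subsequence

1


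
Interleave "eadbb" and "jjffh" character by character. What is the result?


Interleaving "eadbb" and "jjffh":
  Position 0: 'e' from first, 'j' from second => "ej"
  Position 1: 'a' from first, 'j' from second => "aj"
  Position 2: 'd' from first, 'f' from second => "df"
  Position 3: 'b' from first, 'f' from second => "bf"
  Position 4: 'b' from first, 'h' from second => "bh"
Result: ejajdfbfbh

ejajdfbfbh


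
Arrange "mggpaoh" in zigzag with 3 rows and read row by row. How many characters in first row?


Zigzag "mggpaoh" into 3 rows:
Placing characters:
  'm' => row 0
  'g' => row 1
  'g' => row 2
  'p' => row 1
  'a' => row 0
  'o' => row 1
  'h' => row 2
Rows:
  Row 0: "ma"
  Row 1: "gpo"
  Row 2: "gh"
First row length: 2

2
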